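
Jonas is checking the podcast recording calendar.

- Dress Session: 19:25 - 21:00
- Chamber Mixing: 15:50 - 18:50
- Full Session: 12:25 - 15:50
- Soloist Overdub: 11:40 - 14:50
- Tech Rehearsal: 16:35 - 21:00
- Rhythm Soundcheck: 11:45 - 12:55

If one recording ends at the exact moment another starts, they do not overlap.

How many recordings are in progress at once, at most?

Sweep the timeline, counting +1 at each start and −1 at each end (ends before starts at a tie):
11:40 start Soloist Overdub → 1
11:45 start Rhythm Soundcheck → 2
12:25 start Full Session → 3
12:55 end Rhythm Soundcheck → 2
14:50 end Soloist Overdub → 1
15:50 end Full Session → 0
15:50 start Chamber Mixing → 1
16:35 start Tech Rehearsal → 2
18:50 end Chamber Mixing → 1
19:25 start Dress Session → 2
21:00 end Dress Session → 1
21:00 end Tech Rehearsal → 0
Peak is 3, at 12:25 (Full Session, Rhythm Soundcheck, Soloist Overdub).

3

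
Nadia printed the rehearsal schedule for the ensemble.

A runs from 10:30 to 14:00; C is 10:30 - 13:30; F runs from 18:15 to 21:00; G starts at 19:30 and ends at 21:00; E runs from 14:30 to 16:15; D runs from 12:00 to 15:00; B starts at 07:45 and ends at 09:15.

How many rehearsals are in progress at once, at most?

Sort all start/end points and keep a running count:
07:45 start B → 1
09:15 end B → 0
10:30 start A → 1
10:30 start C → 2
12:00 start D → 3
13:30 end C → 2
14:00 end A → 1
14:30 start E → 2
15:00 end D → 1
16:15 end E → 0
18:15 start F → 1
19:30 start G → 2
21:00 end F → 1
21:00 end G → 0
Peak is 3, at 12:00 (A, C, D).

3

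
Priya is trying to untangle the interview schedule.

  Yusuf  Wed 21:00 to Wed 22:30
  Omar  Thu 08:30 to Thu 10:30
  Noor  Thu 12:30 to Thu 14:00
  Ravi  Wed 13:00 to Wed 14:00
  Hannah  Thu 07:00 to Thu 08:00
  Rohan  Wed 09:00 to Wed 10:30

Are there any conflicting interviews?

Check each pair: they overlap iff neither finishes before the other starts.
Sorted by start: Rohan, Ravi, Yusuf, Hannah, Omar, Noor.
Ravi starts after Rohan ends, so nothing later overlaps Rohan either.
Yusuf starts after Ravi ends, so nothing later overlaps Ravi either.
Hannah starts after Yusuf ends, so nothing later overlaps Yusuf either.
Omar starts after Hannah ends, so nothing later overlaps Hannah either.
Noor starts after Omar ends.
Every pair is clear; the schedule has no overlaps.

No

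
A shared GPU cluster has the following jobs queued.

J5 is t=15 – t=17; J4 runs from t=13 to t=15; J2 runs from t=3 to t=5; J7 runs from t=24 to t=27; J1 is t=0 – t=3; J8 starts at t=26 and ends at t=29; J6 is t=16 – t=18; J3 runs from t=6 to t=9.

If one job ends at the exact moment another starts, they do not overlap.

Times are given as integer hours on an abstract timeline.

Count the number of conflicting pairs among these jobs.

Sorted by start: J1, J2, J3, J4, J5, J6, J7, J8.
J2 starts exactly when J1 ends (back-to-back, no overlap); J1 is clear from here.
J3 starts after J2 ends; J2 is clear from here.
J4 starts after J3 ends; J3 is clear from here.
J5 starts exactly when J4 ends (back-to-back, no overlap); J4 is clear from here.
J6 starts before J5 ends → J5 and J6 overlap.
J7 starts after J5 ends; J5 is clear from here.
J7 starts after J6 ends; J6 is clear from here.
J8 starts before J7 ends → J7 and J8 overlap.
Overlapping pairs: J5 & J6, J7 & J8 — 2 in total.

2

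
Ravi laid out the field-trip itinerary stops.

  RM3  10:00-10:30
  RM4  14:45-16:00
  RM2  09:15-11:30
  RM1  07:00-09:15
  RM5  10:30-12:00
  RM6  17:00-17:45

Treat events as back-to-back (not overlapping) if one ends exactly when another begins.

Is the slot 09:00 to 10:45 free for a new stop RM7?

RM1: starts 07:00 before RM7 ends 10:45, and ends 09:15 after RM7 starts 09:00 → overlap.
RM2: starts 09:15 before RM7 ends 10:45, and ends 11:30 after RM7 starts 09:00 → overlap.
RM3: starts 10:00 before RM7 ends 10:45, and ends 10:30 after RM7 starts 09:00 → overlap.
RM5: starts 10:30 before RM7 ends 10:45, and ends 12:00 after RM7 starts 09:00 → overlap.
RM4: starts 14:45 at or after RM7 ends 10:45 → clear.
RM6: starts 17:00 at or after RM7 ends 10:45 → clear.
RM7 overlaps RM1, RM2, RM3, RM5.

No — it overlaps RM1, RM2, RM3, RM5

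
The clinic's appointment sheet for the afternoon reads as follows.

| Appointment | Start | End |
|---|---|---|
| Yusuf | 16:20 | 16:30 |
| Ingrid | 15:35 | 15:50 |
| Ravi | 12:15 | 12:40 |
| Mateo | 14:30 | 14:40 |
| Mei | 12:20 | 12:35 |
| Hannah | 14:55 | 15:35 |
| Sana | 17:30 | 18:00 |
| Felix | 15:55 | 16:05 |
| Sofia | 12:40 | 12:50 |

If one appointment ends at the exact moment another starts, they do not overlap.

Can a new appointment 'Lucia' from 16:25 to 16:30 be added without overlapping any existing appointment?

Ravi: ends 12:40 at or before Lucia starts 16:25 → clear.
Mei: ends 12:35 at or before Lucia starts 16:25 → clear.
Sofia: ends 12:50 at or before Lucia starts 16:25 → clear.
Mateo: ends 14:40 at or before Lucia starts 16:25 → clear.
Hannah: ends 15:35 at or before Lucia starts 16:25 → clear.
Ingrid: ends 15:50 at or before Lucia starts 16:25 → clear.
Felix: ends 16:05 at or before Lucia starts 16:25 → clear.
Yusuf: starts 16:20 before Lucia ends 16:30, and ends 16:30 after Lucia starts 16:25 → overlap.
Sana: starts 17:30 at or after Lucia ends 16:30 → clear.
Lucia overlaps Yusuf.

No — it overlaps Yusuf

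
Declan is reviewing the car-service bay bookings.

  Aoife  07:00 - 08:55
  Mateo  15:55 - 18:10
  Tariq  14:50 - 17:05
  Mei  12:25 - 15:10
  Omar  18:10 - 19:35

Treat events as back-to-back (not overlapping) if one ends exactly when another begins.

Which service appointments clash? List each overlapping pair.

Check each pair: they overlap iff neither finishes before the other starts.
Sorted by start: Aoife, Mei, Tariq, Mateo, Omar.
Mei starts after Aoife ends, so nothing later overlaps Aoife either.
Tariq starts before Mei ends → Mei and Tariq overlap.
Mateo starts after Mei ends, so nothing later overlaps Mei either.
Mateo starts before Tariq ends → Tariq and Mateo overlap.
Omar starts after Tariq ends.
Omar starts exactly when Mateo ends (back-to-back, no overlap).

Mateo & Tariq, Mei & Tariq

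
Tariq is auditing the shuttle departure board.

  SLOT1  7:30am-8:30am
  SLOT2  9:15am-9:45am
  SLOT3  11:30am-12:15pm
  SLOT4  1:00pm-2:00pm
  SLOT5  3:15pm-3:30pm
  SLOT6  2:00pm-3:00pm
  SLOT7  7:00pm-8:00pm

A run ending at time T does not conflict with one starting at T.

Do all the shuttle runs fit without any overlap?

Yes

Sorted by start: SLOT1, SLOT2, SLOT3, SLOT4, SLOT6, SLOT5, SLOT7.
SLOT2 starts after SLOT1 ends, so nothing later overlaps SLOT1 either.
SLOT3 starts after SLOT2 ends, so nothing later overlaps SLOT2 either.
SLOT4 starts after SLOT3 ends, so nothing later overlaps SLOT3 either.
SLOT6 starts exactly when SLOT4 ends (back-to-back, no overlap), so nothing later overlaps SLOT4 either.
SLOT5 starts after SLOT6 ends, so nothing later overlaps SLOT6 either.
SLOT7 starts after SLOT5 ends.
Every pair is clear; the schedule has no overlaps.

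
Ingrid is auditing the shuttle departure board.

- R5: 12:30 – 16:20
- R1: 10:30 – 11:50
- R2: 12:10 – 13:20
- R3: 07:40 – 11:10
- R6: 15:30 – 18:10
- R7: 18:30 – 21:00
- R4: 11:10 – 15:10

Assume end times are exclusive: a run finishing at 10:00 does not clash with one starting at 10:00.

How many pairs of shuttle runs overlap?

6

Sorted by start: R3, R1, R4, R2, R5, R6, R7.
R1 starts before R3 ends → R3 and R1 overlap.
R4 starts exactly when R3 ends (back-to-back, no overlap), so R3 has no further overlaps.
R4 starts before R1 ends → R1 and R4 overlap.
R2 starts after R1 ends, so R1 has no further overlaps.
R2 starts before R4 ends → R4 and R2 overlap.
R5 starts before R4 ends → R4 and R5 overlap.
R6 starts after R4 ends, so R4 has no further overlaps.
R5 starts before R2 ends → R2 and R5 overlap.
R6 starts after R2 ends, so R2 has no further overlaps.
R6 starts before R5 ends → R5 and R6 overlap.
R7 starts after R5 ends.
R7 starts after R6 ends.
Overlapping pairs: R1 & R3, R1 & R4, R2 & R4, R2 & R5, R4 & R5, R5 & R6 — 6 in total.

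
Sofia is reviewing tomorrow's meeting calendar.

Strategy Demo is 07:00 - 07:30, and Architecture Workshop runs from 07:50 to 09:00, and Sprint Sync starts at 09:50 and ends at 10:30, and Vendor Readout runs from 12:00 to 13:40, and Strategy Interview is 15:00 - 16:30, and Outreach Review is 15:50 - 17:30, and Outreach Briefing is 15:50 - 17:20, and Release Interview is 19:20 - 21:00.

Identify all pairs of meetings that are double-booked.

Outreach Briefing & Outreach Review, Outreach Briefing & Strategy Interview, Outreach Review & Strategy Interview

Sorted by start: Strategy Demo, Architecture Workshop, Sprint Sync, Vendor Readout, Strategy Interview, Outreach Review, Outreach Briefing, Release Interview.
Architecture Workshop starts after Strategy Demo ends, so nothing later overlaps Strategy Demo either.
Sprint Sync starts after Architecture Workshop ends, so nothing later overlaps Architecture Workshop either.
Vendor Readout starts after Sprint Sync ends, so nothing later overlaps Sprint Sync either.
Strategy Interview starts after Vendor Readout ends, so nothing later overlaps Vendor Readout either.
Outreach Review starts before Strategy Interview ends → Strategy Interview and Outreach Review overlap.
Outreach Briefing starts before Strategy Interview ends → Strategy Interview and Outreach Briefing overlap.
Release Interview starts after Strategy Interview ends.
Outreach Briefing starts before Outreach Review ends → Outreach Review and Outreach Briefing overlap.
Release Interview starts after Outreach Review ends.
Release Interview starts after Outreach Briefing ends.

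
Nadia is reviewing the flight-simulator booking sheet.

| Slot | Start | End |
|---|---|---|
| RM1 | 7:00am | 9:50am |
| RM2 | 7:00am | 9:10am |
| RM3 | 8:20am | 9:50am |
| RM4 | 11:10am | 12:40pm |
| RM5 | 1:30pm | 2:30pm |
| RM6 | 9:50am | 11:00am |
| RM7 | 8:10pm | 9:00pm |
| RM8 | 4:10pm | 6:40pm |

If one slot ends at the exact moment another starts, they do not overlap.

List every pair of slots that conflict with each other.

Two intervals overlap when each starts before the other ends.
Sorted by start: RM1, RM2, RM3, RM6, RM4, RM5, RM8, RM7.
RM2 starts before RM1 ends → RM1 and RM2 overlap.
RM3 starts before RM1 ends → RM1 and RM3 overlap.
RM6 starts exactly when RM1 ends (back-to-back, no overlap); RM1 is clear from here.
RM3 starts before RM2 ends → RM2 and RM3 overlap.
RM6 starts after RM2 ends; RM2 is clear from here.
RM6 starts exactly when RM3 ends (back-to-back, no overlap); RM3 is clear from here.
RM4 starts after RM6 ends; RM6 is clear from here.
RM5 starts after RM4 ends; RM4 is clear from here.
RM8 starts after RM5 ends; RM5 is clear from here.
RM7 starts after RM8 ends.

RM1 & RM2, RM1 & RM3, RM2 & RM3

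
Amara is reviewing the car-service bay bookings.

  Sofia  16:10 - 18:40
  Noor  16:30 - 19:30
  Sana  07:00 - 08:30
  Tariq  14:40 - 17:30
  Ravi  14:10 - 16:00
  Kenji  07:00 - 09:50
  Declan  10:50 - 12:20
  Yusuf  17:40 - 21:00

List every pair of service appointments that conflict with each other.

Kenji & Sana, Noor & Sofia, Noor & Tariq, Noor & Yusuf, Ravi & Tariq, Sofia & Tariq, Sofia & Yusuf

Sorted by start: Kenji, Sana, Declan, Ravi, Tariq, Sofia, Noor, Yusuf.
Sana starts before Kenji ends → Kenji and Sana overlap.
Declan starts after Kenji ends; Kenji is clear from here.
Declan starts after Sana ends; Sana is clear from here.
Ravi starts after Declan ends; Declan is clear from here.
Tariq starts before Ravi ends → Ravi and Tariq overlap.
Sofia starts after Ravi ends; Ravi is clear from here.
Sofia starts before Tariq ends → Tariq and Sofia overlap.
Noor starts before Tariq ends → Tariq and Noor overlap.
Yusuf starts after Tariq ends.
Noor starts before Sofia ends → Sofia and Noor overlap.
Yusuf starts before Sofia ends → Sofia and Yusuf overlap.
Yusuf starts before Noor ends → Noor and Yusuf overlap.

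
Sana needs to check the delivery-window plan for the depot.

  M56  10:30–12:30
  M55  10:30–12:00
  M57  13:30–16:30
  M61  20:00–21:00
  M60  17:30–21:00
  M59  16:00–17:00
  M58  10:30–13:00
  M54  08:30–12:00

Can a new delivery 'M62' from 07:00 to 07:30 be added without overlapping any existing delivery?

M54: starts 08:30 at or after M62 ends 07:30 → clear.
M55: starts 10:30 at or after M62 ends 07:30 → clear.
M56: starts 10:30 at or after M62 ends 07:30 → clear.
M58: starts 10:30 at or after M62 ends 07:30 → clear.
M57: starts 13:30 at or after M62 ends 07:30 → clear.
M59: starts 16:00 at or after M62 ends 07:30 → clear.
M60: starts 17:30 at or after M62 ends 07:30 → clear.
M61: starts 20:00 at or after M62 ends 07:30 → clear.

Yes — the slot is free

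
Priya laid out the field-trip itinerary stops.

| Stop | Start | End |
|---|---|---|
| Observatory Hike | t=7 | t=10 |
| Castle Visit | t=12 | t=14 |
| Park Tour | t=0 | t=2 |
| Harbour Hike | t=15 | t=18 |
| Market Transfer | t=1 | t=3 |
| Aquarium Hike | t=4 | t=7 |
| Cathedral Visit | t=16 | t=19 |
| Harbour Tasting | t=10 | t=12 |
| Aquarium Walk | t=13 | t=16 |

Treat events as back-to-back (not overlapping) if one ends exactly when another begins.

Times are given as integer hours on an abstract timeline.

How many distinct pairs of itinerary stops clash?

4

Sorted by start: Park Tour, Market Transfer, Aquarium Hike, Observatory Hike, Harbour Tasting, Castle Visit, Aquarium Walk, Harbour Hike, Cathedral Visit.
Market Transfer starts before Park Tour ends → Park Tour and Market Transfer overlap.
Aquarium Hike starts after Park Tour ends, so Park Tour has no further overlaps.
Aquarium Hike starts after Market Transfer ends, so Market Transfer has no further overlaps.
Observatory Hike starts exactly when Aquarium Hike ends (back-to-back, no overlap), so Aquarium Hike has no further overlaps.
Harbour Tasting starts exactly when Observatory Hike ends (back-to-back, no overlap), so Observatory Hike has no further overlaps.
Castle Visit starts exactly when Harbour Tasting ends (back-to-back, no overlap), so Harbour Tasting has no further overlaps.
Aquarium Walk starts before Castle Visit ends → Castle Visit and Aquarium Walk overlap.
Harbour Hike starts after Castle Visit ends, so Castle Visit has no further overlaps.
Harbour Hike starts before Aquarium Walk ends → Aquarium Walk and Harbour Hike overlap.
Cathedral Visit starts exactly when Aquarium Walk ends (back-to-back, no overlap).
Cathedral Visit starts before Harbour Hike ends → Harbour Hike and Cathedral Visit overlap.
Overlapping pairs: Aquarium Walk & Castle Visit, Aquarium Walk & Harbour Hike, Cathedral Visit & Harbour Hike, Market Transfer & Park Tour — 4 in total.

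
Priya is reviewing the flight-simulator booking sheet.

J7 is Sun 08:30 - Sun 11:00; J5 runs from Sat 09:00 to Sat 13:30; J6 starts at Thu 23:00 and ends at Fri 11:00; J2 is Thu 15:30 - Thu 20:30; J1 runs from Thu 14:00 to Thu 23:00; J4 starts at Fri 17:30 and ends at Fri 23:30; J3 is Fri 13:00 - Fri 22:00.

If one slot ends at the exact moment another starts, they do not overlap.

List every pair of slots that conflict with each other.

J1 & J2, J3 & J4

Sorted by start: J1, J2, J6, J3, J4, J5, J7.
J2 starts before J1 ends → J1 and J2 overlap.
J6 starts exactly when J1 ends (back-to-back, no overlap), so nothing later overlaps J1 either.
J6 starts after J2 ends, so nothing later overlaps J2 either.
J3 starts after J6 ends, so nothing later overlaps J6 either.
J4 starts before J3 ends → J3 and J4 overlap.
J5 starts after J3 ends, so nothing later overlaps J3 either.
J5 starts after J4 ends, so nothing later overlaps J4 either.
J7 starts after J5 ends.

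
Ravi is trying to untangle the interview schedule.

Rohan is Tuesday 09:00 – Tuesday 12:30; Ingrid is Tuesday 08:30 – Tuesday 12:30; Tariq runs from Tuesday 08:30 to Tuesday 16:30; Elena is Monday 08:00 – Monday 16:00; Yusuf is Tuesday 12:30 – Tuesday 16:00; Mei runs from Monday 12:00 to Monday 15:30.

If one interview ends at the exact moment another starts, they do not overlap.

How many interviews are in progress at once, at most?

3

Sweep the timeline, counting +1 at each start and −1 at each end (ends before starts at a tie):
Monday 08:00 start Elena → 1
Monday 12:00 start Mei → 2
Monday 15:30 end Mei → 1
Monday 16:00 end Elena → 0
Tuesday 08:30 start Ingrid → 1
Tuesday 08:30 start Tariq → 2
Tuesday 09:00 start Rohan → 3
Tuesday 12:30 end Ingrid → 2
Tuesday 12:30 end Rohan → 1
Tuesday 12:30 start Yusuf → 2
Tuesday 16:00 end Yusuf → 1
Tuesday 16:30 end Tariq → 0
Peak is 3, at Tuesday 09:00 (Ingrid, Rohan, Tariq).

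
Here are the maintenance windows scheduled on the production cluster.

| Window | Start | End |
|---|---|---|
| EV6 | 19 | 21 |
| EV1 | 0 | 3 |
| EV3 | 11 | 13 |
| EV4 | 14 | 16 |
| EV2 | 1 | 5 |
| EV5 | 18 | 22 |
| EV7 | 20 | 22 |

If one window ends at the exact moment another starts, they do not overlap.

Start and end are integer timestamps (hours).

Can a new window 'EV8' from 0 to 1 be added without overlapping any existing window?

EV1: starts 0 before EV8 ends 1, and ends 3 after EV8 starts 0 → overlap.
EV2: starts 1 at or after EV8 ends 1 → clear.
EV3: starts 11 at or after EV8 ends 1 → clear.
EV4: starts 14 at or after EV8 ends 1 → clear.
EV5: starts 18 at or after EV8 ends 1 → clear.
EV6: starts 19 at or after EV8 ends 1 → clear.
EV7: starts 20 at or after EV8 ends 1 → clear.
EV8 overlaps EV1.

No — it overlaps EV1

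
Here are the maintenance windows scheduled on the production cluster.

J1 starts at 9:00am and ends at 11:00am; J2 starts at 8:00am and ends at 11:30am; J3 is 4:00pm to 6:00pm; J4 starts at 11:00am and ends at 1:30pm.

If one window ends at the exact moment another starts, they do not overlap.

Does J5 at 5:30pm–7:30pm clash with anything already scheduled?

J2: ends 11:30am at or before J5 starts 5:30pm → clear.
J1: ends 11:00am at or before J5 starts 5:30pm → clear.
J4: ends 1:30pm at or before J5 starts 5:30pm → clear.
J3: starts 4:00pm before J5 ends 7:30pm, and ends 6:00pm after J5 starts 5:30pm → overlap.
J5 overlaps J3.

Yes — it overlaps J3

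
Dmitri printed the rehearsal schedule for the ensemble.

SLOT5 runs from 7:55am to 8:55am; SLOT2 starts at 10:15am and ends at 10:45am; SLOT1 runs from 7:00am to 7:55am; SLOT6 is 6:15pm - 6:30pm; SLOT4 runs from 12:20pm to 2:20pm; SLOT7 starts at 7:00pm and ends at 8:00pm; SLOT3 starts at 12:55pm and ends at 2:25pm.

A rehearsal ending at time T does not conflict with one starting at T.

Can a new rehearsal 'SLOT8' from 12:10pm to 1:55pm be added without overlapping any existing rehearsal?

No — it overlaps SLOT3, SLOT4

SLOT1: ends 7:55am at or before SLOT8 starts 12:10pm → clear.
SLOT5: ends 8:55am at or before SLOT8 starts 12:10pm → clear.
SLOT2: ends 10:45am at or before SLOT8 starts 12:10pm → clear.
SLOT4: starts 12:20pm before SLOT8 ends 1:55pm, and ends 2:20pm after SLOT8 starts 12:10pm → overlap.
SLOT3: starts 12:55pm before SLOT8 ends 1:55pm, and ends 2:25pm after SLOT8 starts 12:10pm → overlap.
SLOT6: starts 6:15pm at or after SLOT8 ends 1:55pm → clear.
SLOT7: starts 7:00pm at or after SLOT8 ends 1:55pm → clear.
SLOT8 overlaps SLOT3, SLOT4.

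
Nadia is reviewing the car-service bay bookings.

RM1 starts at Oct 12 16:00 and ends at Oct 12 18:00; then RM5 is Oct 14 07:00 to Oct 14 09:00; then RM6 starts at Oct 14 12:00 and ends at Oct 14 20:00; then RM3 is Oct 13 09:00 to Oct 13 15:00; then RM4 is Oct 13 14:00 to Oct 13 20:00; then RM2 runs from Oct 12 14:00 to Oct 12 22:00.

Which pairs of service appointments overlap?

RM1 & RM2, RM3 & RM4

Check each pair: they overlap iff neither finishes before the other starts.
Sorted by start: RM2, RM1, RM3, RM4, RM5, RM6.
RM1 starts before RM2 ends → RM2 and RM1 overlap.
RM3 starts after RM2 ends, so nothing later overlaps RM2 either.
RM3 starts after RM1 ends, so nothing later overlaps RM1 either.
RM4 starts before RM3 ends → RM3 and RM4 overlap.
RM5 starts after RM3 ends, so nothing later overlaps RM3 either.
RM5 starts after RM4 ends, so nothing later overlaps RM4 either.
RM6 starts after RM5 ends.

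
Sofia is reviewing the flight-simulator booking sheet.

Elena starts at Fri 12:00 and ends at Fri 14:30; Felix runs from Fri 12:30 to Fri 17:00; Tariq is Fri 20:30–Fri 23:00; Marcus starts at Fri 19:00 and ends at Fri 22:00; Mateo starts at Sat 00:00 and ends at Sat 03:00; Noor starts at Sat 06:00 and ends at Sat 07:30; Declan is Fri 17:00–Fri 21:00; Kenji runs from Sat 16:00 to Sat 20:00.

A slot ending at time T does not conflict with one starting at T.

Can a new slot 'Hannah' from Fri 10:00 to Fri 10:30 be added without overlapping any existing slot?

Yes — the slot is free

Elena: starts Fri 12:00 at or after Hannah ends Fri 10:30 → clear.
Felix: starts Fri 12:30 at or after Hannah ends Fri 10:30 → clear.
Declan: starts Fri 17:00 at or after Hannah ends Fri 10:30 → clear.
Marcus: starts Fri 19:00 at or after Hannah ends Fri 10:30 → clear.
Tariq: starts Fri 20:30 at or after Hannah ends Fri 10:30 → clear.
Mateo: starts Sat 00:00 at or after Hannah ends Fri 10:30 → clear.
Noor: starts Sat 06:00 at or after Hannah ends Fri 10:30 → clear.
Kenji: starts Sat 16:00 at or after Hannah ends Fri 10:30 → clear.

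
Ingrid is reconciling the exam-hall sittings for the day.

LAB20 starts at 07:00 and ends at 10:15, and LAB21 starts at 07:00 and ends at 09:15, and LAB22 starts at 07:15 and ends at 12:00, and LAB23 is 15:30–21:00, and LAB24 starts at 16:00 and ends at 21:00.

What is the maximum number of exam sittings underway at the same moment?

3

Walk through starts and ends in time order (an end at T is processed before a start at T):
07:00 start LAB20 → 1
07:00 start LAB21 → 2
07:15 start LAB22 → 3
09:15 end LAB21 → 2
10:15 end LAB20 → 1
12:00 end LAB22 → 0
15:30 start LAB23 → 1
16:00 start LAB24 → 2
21:00 end LAB23 → 1
21:00 end LAB24 → 0
Peak is 3, at 07:15 (LAB20, LAB21, LAB22).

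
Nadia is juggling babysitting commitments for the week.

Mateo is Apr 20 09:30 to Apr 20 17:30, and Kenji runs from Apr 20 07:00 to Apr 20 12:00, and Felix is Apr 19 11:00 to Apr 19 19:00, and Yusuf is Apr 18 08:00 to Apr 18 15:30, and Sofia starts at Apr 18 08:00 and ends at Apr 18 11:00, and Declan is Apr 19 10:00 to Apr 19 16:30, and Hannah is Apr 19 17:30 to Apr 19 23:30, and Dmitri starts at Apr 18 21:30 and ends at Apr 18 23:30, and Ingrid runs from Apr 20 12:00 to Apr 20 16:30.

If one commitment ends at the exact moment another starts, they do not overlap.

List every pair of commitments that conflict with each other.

Sorted by start: Sofia, Yusuf, Dmitri, Declan, Felix, Hannah, Kenji, Mateo, Ingrid.
Yusuf starts before Sofia ends → Sofia and Yusuf overlap.
Dmitri starts after Sofia ends — done with Sofia.
Dmitri starts after Yusuf ends — done with Yusuf.
Declan starts after Dmitri ends — done with Dmitri.
Felix starts before Declan ends → Declan and Felix overlap.
Hannah starts after Declan ends — done with Declan.
Hannah starts before Felix ends → Felix and Hannah overlap.
Kenji starts after Felix ends — done with Felix.
Kenji starts after Hannah ends — done with Hannah.
Mateo starts before Kenji ends → Kenji and Mateo overlap.
Ingrid starts exactly when Kenji ends (back-to-back, no overlap).
Ingrid starts before Mateo ends → Mateo and Ingrid overlap.

Declan & Felix, Felix & Hannah, Ingrid & Mateo, Kenji & Mateo, Sofia & Yusuf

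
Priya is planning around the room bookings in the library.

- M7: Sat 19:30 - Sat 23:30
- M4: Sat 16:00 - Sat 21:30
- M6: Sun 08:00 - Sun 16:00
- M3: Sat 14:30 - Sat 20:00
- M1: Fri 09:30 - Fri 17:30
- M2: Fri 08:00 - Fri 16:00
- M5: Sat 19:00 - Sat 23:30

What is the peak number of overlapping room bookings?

Sweep the timeline, counting +1 at each start and −1 at each end (ends before starts at a tie):
Fri 08:00 start M2 → 1
Fri 09:30 start M1 → 2
Fri 16:00 end M2 → 1
Fri 17:30 end M1 → 0
Sat 14:30 start M3 → 1
Sat 16:00 start M4 → 2
Sat 19:00 start M5 → 3
Sat 19:30 start M7 → 4
Sat 20:00 end M3 → 3
Sat 21:30 end M4 → 2
Sat 23:30 end M5 → 1
Sat 23:30 end M7 → 0
Sun 08:00 start M6 → 1
Sun 16:00 end M6 → 0
Peak is 4, at Sat 19:30 (M3, M4, M5, M7).

4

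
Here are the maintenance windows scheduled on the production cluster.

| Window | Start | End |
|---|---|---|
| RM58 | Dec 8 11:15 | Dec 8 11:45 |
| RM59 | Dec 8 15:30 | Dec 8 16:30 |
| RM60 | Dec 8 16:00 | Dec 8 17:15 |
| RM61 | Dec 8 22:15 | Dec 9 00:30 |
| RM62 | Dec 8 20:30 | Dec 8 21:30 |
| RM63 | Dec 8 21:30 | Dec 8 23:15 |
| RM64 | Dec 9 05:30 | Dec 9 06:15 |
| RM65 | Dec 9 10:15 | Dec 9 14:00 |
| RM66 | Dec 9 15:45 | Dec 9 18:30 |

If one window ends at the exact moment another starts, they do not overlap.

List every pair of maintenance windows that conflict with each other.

Sorted by start: RM58, RM59, RM60, RM62, RM63, RM61, RM64, RM65, RM66.
RM59 starts after RM58 ends; RM58 is clear from here.
RM60 starts before RM59 ends → RM59 and RM60 overlap.
RM62 starts after RM59 ends; RM59 is clear from here.
RM62 starts after RM60 ends; RM60 is clear from here.
RM63 starts exactly when RM62 ends (back-to-back, no overlap); RM62 is clear from here.
RM61 starts before RM63 ends → RM63 and RM61 overlap.
RM64 starts after RM63 ends; RM63 is clear from here.
RM64 starts after RM61 ends; RM61 is clear from here.
RM65 starts after RM64 ends; RM64 is clear from here.
RM66 starts after RM65 ends.

RM59 & RM60, RM61 & RM63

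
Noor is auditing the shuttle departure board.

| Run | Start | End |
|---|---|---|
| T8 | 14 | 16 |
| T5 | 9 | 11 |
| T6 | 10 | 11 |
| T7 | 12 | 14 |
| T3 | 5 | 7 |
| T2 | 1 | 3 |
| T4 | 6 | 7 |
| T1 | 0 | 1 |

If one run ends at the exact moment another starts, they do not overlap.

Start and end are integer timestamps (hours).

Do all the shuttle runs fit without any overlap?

Two intervals overlap when each starts before the other ends.
Sorted by start: T1, T2, T3, T4, T5, T6, T7, T8.
T2 starts exactly when T1 ends (back-to-back, no overlap); T1 is clear from here.
T3 starts after T2 ends; T2 is clear from here.
T4 starts before T3 ends → T3 and T4 overlap.
That's a conflict, so the schedule is not conflict-free.

No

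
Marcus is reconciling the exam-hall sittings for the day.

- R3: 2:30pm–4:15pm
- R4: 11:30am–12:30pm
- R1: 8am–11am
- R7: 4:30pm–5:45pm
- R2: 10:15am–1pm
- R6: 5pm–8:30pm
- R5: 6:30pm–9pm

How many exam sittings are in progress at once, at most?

2

Sort all start/end points and keep a running count:
8am start R1 → 1
10:15am start R2 → 2
11am end R1 → 1
11:30am start R4 → 2
12:30pm end R4 → 1
1pm end R2 → 0
2:30pm start R3 → 1
4:15pm end R3 → 0
4:30pm start R7 → 1
5pm start R6 → 2
5:45pm end R7 → 1
6:30pm start R5 → 2
8:30pm end R6 → 1
9pm end R5 → 0
Peak is 2, at 10:15am (R1, R2).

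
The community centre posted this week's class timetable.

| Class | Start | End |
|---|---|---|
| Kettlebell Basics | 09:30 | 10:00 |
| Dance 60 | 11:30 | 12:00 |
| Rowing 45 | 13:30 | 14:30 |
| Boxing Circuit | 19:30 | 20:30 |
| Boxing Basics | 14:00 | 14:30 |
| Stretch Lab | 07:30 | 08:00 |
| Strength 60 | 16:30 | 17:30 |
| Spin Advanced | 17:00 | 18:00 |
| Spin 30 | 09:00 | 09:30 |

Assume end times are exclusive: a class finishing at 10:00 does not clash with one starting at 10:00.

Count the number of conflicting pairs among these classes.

Check each pair: they overlap iff neither finishes before the other starts.
Sorted by start: Stretch Lab, Spin 30, Kettlebell Basics, Dance 60, Rowing 45, Boxing Basics, Strength 60, Spin Advanced, Boxing Circuit.
Spin 30 starts after Stretch Lab ends, so nothing later overlaps Stretch Lab either.
Kettlebell Basics starts exactly when Spin 30 ends (back-to-back, no overlap), so nothing later overlaps Spin 30 either.
Dance 60 starts after Kettlebell Basics ends, so nothing later overlaps Kettlebell Basics either.
Rowing 45 starts after Dance 60 ends, so nothing later overlaps Dance 60 either.
Boxing Basics starts before Rowing 45 ends → Rowing 45 and Boxing Basics overlap.
Strength 60 starts after Rowing 45 ends, so nothing later overlaps Rowing 45 either.
Strength 60 starts after Boxing Basics ends, so nothing later overlaps Boxing Basics either.
Spin Advanced starts before Strength 60 ends → Strength 60 and Spin Advanced overlap.
Boxing Circuit starts after Strength 60 ends.
Boxing Circuit starts after Spin Advanced ends.
Overlapping pairs: Boxing Basics & Rowing 45, Spin Advanced & Strength 60 — 2 in total.

2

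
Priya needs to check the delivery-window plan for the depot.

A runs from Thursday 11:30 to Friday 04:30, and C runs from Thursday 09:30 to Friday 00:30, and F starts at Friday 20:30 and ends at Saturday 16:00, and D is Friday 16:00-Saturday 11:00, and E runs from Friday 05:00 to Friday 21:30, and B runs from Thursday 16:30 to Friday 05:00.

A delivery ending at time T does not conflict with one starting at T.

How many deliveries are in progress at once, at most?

3

Walk through starts and ends in time order (an end at T is processed before a start at T):
Thursday 09:30 start C → 1
Thursday 11:30 start A → 2
Thursday 16:30 start B → 3
Friday 00:30 end C → 2
Friday 04:30 end A → 1
Friday 05:00 end B → 0
Friday 05:00 start E → 1
Friday 16:00 start D → 2
Friday 20:30 start F → 3
Friday 21:30 end E → 2
Saturday 11:00 end D → 1
Saturday 16:00 end F → 0
Peak is 3, at Thursday 16:30 (A, B, C).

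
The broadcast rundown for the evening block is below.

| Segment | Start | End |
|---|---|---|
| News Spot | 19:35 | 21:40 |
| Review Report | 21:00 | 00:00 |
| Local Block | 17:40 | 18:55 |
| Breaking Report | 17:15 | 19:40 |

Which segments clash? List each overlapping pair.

Breaking Report & Local Block, Breaking Report & News Spot, News Spot & Review Report

Sorted by start: Breaking Report, Local Block, News Spot, Review Report.
Local Block starts before Breaking Report ends → Breaking Report and Local Block overlap.
News Spot starts before Breaking Report ends → Breaking Report and News Spot overlap.
Review Report starts after Breaking Report ends.
News Spot starts after Local Block ends, so nothing later overlaps Local Block either.
Review Report starts before News Spot ends → News Spot and Review Report overlap.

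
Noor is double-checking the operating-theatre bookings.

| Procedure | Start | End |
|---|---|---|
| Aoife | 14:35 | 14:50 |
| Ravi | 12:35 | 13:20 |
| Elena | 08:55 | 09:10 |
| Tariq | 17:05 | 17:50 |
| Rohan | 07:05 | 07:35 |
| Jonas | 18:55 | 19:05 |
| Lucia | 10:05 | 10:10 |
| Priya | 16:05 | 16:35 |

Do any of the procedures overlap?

No

Sorted by start: Rohan, Elena, Lucia, Ravi, Aoife, Priya, Tariq, Jonas.
Elena starts after Rohan ends; Rohan is clear from here.
Lucia starts after Elena ends; Elena is clear from here.
Ravi starts after Lucia ends; Lucia is clear from here.
Aoife starts after Ravi ends; Ravi is clear from here.
Priya starts after Aoife ends; Aoife is clear from here.
Tariq starts after Priya ends; Priya is clear from here.
Jonas starts after Tariq ends.
Every pair is clear; the schedule has no overlaps.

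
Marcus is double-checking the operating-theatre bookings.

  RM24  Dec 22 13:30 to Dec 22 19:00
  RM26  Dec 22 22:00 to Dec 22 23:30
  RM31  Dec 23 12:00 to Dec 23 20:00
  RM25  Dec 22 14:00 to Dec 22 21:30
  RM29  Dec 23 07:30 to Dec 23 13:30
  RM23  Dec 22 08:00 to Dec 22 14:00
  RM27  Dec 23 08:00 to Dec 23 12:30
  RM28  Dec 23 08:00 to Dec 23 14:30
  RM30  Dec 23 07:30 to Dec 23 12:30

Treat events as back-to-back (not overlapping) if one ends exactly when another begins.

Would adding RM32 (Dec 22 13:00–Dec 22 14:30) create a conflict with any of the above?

Yes — it overlaps RM23, RM24, RM25

RM23: starts Dec 22 08:00 before RM32 ends Dec 22 14:30, and ends Dec 22 14:00 after RM32 starts Dec 22 13:00 → overlap.
RM24: starts Dec 22 13:30 before RM32 ends Dec 22 14:30, and ends Dec 22 19:00 after RM32 starts Dec 22 13:00 → overlap.
RM25: starts Dec 22 14:00 before RM32 ends Dec 22 14:30, and ends Dec 22 21:30 after RM32 starts Dec 22 13:00 → overlap.
RM26: starts Dec 22 22:00 at or after RM32 ends Dec 22 14:30 → clear.
RM29: starts Dec 23 07:30 at or after RM32 ends Dec 22 14:30 → clear.
RM30: starts Dec 23 07:30 at or after RM32 ends Dec 22 14:30 → clear.
RM27: starts Dec 23 08:00 at or after RM32 ends Dec 22 14:30 → clear.
RM28: starts Dec 23 08:00 at or after RM32 ends Dec 22 14:30 → clear.
RM31: starts Dec 23 12:00 at or after RM32 ends Dec 22 14:30 → clear.
RM32 overlaps RM23, RM24, RM25.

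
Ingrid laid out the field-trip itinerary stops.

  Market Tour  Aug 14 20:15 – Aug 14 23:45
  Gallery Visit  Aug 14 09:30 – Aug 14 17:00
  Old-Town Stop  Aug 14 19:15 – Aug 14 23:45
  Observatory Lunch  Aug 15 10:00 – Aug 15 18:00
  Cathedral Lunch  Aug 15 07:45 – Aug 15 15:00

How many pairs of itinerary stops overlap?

Check each pair: they overlap iff neither finishes before the other starts.
Sorted by start: Gallery Visit, Old-Town Stop, Market Tour, Cathedral Lunch, Observatory Lunch.
Old-Town Stop starts after Gallery Visit ends; Gallery Visit is clear from here.
Market Tour starts before Old-Town Stop ends → Old-Town Stop and Market Tour overlap.
Cathedral Lunch starts after Old-Town Stop ends; Old-Town Stop is clear from here.
Cathedral Lunch starts after Market Tour ends; Market Tour is clear from here.
Observatory Lunch starts before Cathedral Lunch ends → Cathedral Lunch and Observatory Lunch overlap.
Overlapping pairs: Cathedral Lunch & Observatory Lunch, Market Tour & Old-Town Stop — 2 in total.

2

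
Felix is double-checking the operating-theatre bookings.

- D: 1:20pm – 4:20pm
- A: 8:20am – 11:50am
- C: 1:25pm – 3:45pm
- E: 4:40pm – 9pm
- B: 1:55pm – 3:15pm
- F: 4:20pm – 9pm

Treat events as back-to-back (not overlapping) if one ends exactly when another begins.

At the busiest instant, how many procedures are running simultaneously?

3

Sort all start/end points and keep a running count:
8:20am start A → 1
11:50am end A → 0
1:20pm start D → 1
1:25pm start C → 2
1:55pm start B → 3
3:15pm end B → 2
3:45pm end C → 1
4:20pm end D → 0
4:20pm start F → 1
4:40pm start E → 2
9pm end E → 1
9pm end F → 0
Peak is 3, at 1:55pm (B, C, D).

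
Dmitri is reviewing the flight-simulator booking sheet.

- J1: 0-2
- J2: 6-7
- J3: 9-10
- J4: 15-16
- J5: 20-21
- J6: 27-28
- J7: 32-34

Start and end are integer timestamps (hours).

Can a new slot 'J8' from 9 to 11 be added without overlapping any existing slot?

J1: ends 2 at or before J8 starts 9 → clear.
J2: ends 7 at or before J8 starts 9 → clear.
J3: starts 9 before J8 ends 11, and ends 10 after J8 starts 9 → overlap.
J4: starts 15 at or after J8 ends 11 → clear.
J5: starts 20 at or after J8 ends 11 → clear.
J6: starts 27 at or after J8 ends 11 → clear.
J7: starts 32 at or after J8 ends 11 → clear.
J8 overlaps J3.

No — it overlaps J3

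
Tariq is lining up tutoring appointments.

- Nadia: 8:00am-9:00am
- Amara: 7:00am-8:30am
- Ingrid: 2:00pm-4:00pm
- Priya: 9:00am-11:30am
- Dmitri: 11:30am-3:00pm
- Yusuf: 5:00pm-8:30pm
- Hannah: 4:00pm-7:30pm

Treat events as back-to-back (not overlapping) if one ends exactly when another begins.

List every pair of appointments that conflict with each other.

Amara & Nadia, Dmitri & Ingrid, Hannah & Yusuf

Check each pair: they overlap iff neither finishes before the other starts.
Sorted by start: Amara, Nadia, Priya, Dmitri, Ingrid, Hannah, Yusuf.
Nadia starts before Amara ends → Amara and Nadia overlap.
Priya starts after Amara ends — done with Amara.
Priya starts exactly when Nadia ends (back-to-back, no overlap) — done with Nadia.
Dmitri starts exactly when Priya ends (back-to-back, no overlap) — done with Priya.
Ingrid starts before Dmitri ends → Dmitri and Ingrid overlap.
Hannah starts after Dmitri ends — done with Dmitri.
Hannah starts exactly when Ingrid ends (back-to-back, no overlap) — done with Ingrid.
Yusuf starts before Hannah ends → Hannah and Yusuf overlap.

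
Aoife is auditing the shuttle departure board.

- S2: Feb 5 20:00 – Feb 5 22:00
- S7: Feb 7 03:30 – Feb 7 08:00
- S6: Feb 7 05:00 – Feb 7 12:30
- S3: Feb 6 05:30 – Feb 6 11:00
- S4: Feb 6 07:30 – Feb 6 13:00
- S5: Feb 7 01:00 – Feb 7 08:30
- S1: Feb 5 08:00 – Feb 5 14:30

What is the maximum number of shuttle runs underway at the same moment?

Sweep the timeline, counting +1 at each start and −1 at each end (ends before starts at a tie):
Feb 5 08:00 start S1 → 1
Feb 5 14:30 end S1 → 0
Feb 5 20:00 start S2 → 1
Feb 5 22:00 end S2 → 0
Feb 6 05:30 start S3 → 1
Feb 6 07:30 start S4 → 2
Feb 6 11:00 end S3 → 1
Feb 6 13:00 end S4 → 0
Feb 7 01:00 start S5 → 1
Feb 7 03:30 start S7 → 2
Feb 7 05:00 start S6 → 3
Feb 7 08:00 end S7 → 2
Feb 7 08:30 end S5 → 1
Feb 7 12:30 end S6 → 0
Peak is 3, at Feb 7 05:00 (S5, S6, S7).

3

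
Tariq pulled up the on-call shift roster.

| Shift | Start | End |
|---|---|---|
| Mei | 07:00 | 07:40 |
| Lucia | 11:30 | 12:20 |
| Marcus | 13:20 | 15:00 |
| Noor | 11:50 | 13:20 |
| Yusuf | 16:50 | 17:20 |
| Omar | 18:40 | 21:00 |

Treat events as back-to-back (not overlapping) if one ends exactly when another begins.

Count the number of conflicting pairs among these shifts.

Sorted by start: Mei, Lucia, Noor, Marcus, Yusuf, Omar.
Lucia starts after Mei ends, so nothing later overlaps Mei either.
Noor starts before Lucia ends → Lucia and Noor overlap.
Marcus starts after Lucia ends, so nothing later overlaps Lucia either.
Marcus starts exactly when Noor ends (back-to-back, no overlap), so nothing later overlaps Noor either.
Yusuf starts after Marcus ends, so nothing later overlaps Marcus either.
Omar starts after Yusuf ends.
Overlapping pairs: Lucia & Noor — 1 in total.

1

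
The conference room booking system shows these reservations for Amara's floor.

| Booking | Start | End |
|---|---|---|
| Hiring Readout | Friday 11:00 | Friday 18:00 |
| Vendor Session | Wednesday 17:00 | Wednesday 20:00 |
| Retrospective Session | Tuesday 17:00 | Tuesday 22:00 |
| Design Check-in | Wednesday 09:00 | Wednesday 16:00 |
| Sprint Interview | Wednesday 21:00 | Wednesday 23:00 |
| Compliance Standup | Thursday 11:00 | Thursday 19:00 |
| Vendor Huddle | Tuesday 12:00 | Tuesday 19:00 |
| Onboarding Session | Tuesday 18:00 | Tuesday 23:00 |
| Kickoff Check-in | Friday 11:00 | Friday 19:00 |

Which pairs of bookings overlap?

Hiring Readout & Kickoff Check-in, Onboarding Session & Retrospective Session, Onboarding Session & Vendor Huddle, Retrospective Session & Vendor Huddle

Sorted by start: Vendor Huddle, Retrospective Session, Onboarding Session, Design Check-in, Vendor Session, Sprint Interview, Compliance Standup, Hiring Readout, Kickoff Check-in.
Retrospective Session starts before Vendor Huddle ends → Vendor Huddle and Retrospective Session overlap.
Onboarding Session starts before Vendor Huddle ends → Vendor Huddle and Onboarding Session overlap.
Design Check-in starts after Vendor Huddle ends, so Vendor Huddle has no further overlaps.
Onboarding Session starts before Retrospective Session ends → Retrospective Session and Onboarding Session overlap.
Design Check-in starts after Retrospective Session ends, so Retrospective Session has no further overlaps.
Design Check-in starts after Onboarding Session ends, so Onboarding Session has no further overlaps.
Vendor Session starts after Design Check-in ends, so Design Check-in has no further overlaps.
Sprint Interview starts after Vendor Session ends, so Vendor Session has no further overlaps.
Compliance Standup starts after Sprint Interview ends, so Sprint Interview has no further overlaps.
Hiring Readout starts after Compliance Standup ends, so Compliance Standup has no further overlaps.
Kickoff Check-in starts before Hiring Readout ends → Hiring Readout and Kickoff Check-in overlap.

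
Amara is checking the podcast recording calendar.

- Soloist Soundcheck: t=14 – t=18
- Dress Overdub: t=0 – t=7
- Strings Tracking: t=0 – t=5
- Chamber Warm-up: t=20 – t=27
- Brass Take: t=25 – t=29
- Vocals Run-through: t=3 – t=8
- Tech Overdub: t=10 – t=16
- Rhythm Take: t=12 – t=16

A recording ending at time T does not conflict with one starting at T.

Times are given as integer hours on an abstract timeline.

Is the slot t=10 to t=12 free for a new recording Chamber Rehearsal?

Strings Tracking: ends t=5 at or before Chamber Rehearsal starts t=10 → clear.
Dress Overdub: ends t=7 at or before Chamber Rehearsal starts t=10 → clear.
Vocals Run-through: ends t=8 at or before Chamber Rehearsal starts t=10 → clear.
Tech Overdub: starts t=10 before Chamber Rehearsal ends t=12, and ends t=16 after Chamber Rehearsal starts t=10 → overlap.
Rhythm Take: starts t=12 at or after Chamber Rehearsal ends t=12 → clear.
Soloist Soundcheck: starts t=14 at or after Chamber Rehearsal ends t=12 → clear.
Chamber Warm-up: starts t=20 at or after Chamber Rehearsal ends t=12 → clear.
Brass Take: starts t=25 at or after Chamber Rehearsal ends t=12 → clear.
Chamber Rehearsal overlaps Tech Overdub.

No — it overlaps Tech Overdub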